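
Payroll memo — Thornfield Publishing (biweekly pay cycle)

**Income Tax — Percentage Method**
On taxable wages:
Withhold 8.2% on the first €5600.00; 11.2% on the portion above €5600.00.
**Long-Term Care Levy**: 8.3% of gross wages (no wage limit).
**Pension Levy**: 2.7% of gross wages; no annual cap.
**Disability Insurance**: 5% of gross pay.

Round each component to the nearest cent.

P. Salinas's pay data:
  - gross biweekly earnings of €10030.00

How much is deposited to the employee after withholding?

Income Tax: taxable = €10030.00
  €459.20 + 11.2% × (€10030.00 − €5600.00) = €459.20 + 11.2% × €4430.00 = €955.36
Long-Term Care Levy: 8.3% × €10030.00 = €832.49
Pension Levy: 2.7% × €10030.00 = €270.81
Disability Insurance: 5% × €10030.00 = €501.50
Total withheld: €955.36 + €832.49 + €270.81 + €501.50 = €2560.16
Net pay: €10030.00 − €2560.16 = €7469.84

€7469.84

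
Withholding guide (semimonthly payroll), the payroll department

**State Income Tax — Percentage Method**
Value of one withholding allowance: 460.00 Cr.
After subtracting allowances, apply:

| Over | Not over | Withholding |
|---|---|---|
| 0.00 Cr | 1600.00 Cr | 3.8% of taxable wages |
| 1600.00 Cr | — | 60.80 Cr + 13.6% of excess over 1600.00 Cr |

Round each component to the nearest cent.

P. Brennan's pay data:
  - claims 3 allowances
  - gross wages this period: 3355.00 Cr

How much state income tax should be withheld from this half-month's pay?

State Income Tax: taxable = 3355.00 Cr − 3×460.00 Cr = 1975.00 Cr
  60.80 Cr + 13.6% × (1975.00 Cr − 1600.00 Cr) = 60.80 Cr + 13.6% × 375.00 Cr = 111.80 Cr

111.80 Cr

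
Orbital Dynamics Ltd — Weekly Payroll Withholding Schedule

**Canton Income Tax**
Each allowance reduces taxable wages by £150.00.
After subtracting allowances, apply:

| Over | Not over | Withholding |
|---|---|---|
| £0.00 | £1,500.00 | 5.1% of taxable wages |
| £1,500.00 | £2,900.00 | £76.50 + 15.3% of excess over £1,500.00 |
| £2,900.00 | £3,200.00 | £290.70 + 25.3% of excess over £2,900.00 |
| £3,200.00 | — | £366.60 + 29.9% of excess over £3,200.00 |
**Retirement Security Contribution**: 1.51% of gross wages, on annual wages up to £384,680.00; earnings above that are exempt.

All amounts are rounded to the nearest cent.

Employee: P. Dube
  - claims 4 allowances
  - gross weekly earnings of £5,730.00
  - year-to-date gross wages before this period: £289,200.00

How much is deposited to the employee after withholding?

£4,699.81

Canton Income Tax: taxable = £5,730.00 − 4×£150.00 = £5,130.00
  £366.60 + 29.9% × (£5,130.00 − £3,200.00) = £366.60 + 29.9% × £1,930.00 = £943.67
Retirement Security Contribution: 1.51% × £5,730.00 = £86.52
Total withheld: £943.67 + £86.52 = £1,030.19
Net pay: £5,730.00 − £1,030.19 = £4,699.81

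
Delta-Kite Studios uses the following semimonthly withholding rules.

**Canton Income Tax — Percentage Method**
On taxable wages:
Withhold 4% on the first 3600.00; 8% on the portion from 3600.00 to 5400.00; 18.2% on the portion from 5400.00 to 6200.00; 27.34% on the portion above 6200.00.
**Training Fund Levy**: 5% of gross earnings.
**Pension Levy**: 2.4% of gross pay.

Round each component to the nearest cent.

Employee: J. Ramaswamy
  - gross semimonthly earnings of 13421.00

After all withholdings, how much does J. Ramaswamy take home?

10020.03

Canton Income Tax: taxable = 13421.00
  433.60 + 27.34% × (13421.00 − 6200.00) = 433.60 + 27.34% × 7221.00 = 2407.82
Training Fund Levy: 5% × 13421.00 = 671.05
Pension Levy: 2.4% × 13421.00 = 322.10
Total withheld: 2407.82 + 671.05 + 322.10 = 3400.97
Net pay: 13421.00 − 3400.97 = 10020.03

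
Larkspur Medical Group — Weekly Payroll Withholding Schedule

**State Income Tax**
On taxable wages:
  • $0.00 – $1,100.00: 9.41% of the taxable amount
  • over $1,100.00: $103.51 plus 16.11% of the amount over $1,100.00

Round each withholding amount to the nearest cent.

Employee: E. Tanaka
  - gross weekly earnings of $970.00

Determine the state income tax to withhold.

$91.28

State Income Tax: taxable = $970.00
  9.41% × $970.00 = $91.28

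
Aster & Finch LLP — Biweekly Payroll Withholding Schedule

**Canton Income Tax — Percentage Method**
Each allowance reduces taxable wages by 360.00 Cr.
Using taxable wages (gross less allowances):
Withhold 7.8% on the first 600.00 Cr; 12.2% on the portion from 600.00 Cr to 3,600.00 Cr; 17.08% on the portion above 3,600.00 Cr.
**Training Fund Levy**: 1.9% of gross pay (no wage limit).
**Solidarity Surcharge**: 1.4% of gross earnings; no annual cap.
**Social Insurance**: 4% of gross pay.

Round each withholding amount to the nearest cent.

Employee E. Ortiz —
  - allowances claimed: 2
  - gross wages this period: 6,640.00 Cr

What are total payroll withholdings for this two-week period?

1,293.78 Cr

Canton Income Tax: taxable = 6,640.00 Cr − 2×360.00 Cr = 5,920.00 Cr
  412.80 Cr + 17.08% × (5,920.00 Cr − 3,600.00 Cr) = 412.80 Cr + 17.08% × 2,320.00 Cr = 809.06 Cr
Training Fund Levy: 1.9% × 6,640.00 Cr = 126.16 Cr
Solidarity Surcharge: 1.4% × 6,640.00 Cr = 92.96 Cr
Social Insurance: 4% × 6,640.00 Cr = 265.60 Cr
Total: 809.06 Cr + 126.16 Cr + 92.96 Cr + 265.60 Cr = 1,293.78 Cr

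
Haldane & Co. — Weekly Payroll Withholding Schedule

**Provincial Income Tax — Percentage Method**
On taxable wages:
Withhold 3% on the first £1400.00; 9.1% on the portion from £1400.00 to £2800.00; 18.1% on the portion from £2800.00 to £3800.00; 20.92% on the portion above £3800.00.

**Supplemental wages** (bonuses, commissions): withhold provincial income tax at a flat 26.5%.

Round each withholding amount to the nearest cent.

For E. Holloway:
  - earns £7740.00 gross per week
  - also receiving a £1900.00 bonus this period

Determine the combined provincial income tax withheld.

£1678.15

Provincial Income Tax: taxable = £7740.00
  £350.40 + 20.92% × (£7740.00 − £3800.00) = £350.40 + 20.92% × £3940.00 = £1174.65
Supplemental (26.5% flat on bonus): 26.5% × £1900.00 = £503.50
Total provincial income tax: £1174.65 + £503.50 = £1678.15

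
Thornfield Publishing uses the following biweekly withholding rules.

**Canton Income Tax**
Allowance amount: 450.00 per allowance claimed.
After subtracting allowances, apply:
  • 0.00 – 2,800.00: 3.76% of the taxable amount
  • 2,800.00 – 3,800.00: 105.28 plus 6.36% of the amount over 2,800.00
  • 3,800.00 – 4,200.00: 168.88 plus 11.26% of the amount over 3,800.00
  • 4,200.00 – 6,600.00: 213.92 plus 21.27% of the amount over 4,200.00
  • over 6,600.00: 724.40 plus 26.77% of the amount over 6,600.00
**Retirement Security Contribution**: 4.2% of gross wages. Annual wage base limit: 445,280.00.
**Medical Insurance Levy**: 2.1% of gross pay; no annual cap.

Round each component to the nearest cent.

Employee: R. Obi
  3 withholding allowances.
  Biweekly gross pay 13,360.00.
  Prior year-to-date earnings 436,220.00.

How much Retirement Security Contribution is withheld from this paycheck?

380.52

Retirement Security Contribution: cap 445,280.00 − YTD 436,220.00 = 9,060.00 subject; 4.2% × 9,060.00 = 380.52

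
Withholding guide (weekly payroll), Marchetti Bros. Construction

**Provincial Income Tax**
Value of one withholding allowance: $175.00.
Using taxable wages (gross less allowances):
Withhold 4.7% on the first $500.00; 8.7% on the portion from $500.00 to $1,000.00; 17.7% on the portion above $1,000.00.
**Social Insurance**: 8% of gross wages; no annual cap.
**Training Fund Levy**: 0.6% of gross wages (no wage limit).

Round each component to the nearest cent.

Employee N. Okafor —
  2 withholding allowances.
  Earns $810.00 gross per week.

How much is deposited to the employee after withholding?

$718.72

Provincial Income Tax: taxable = $810.00 − 2×$175.00 = $460.00
  4.7% × $460.00 = $21.62
Social Insurance: 8% × $810.00 = $64.80
Training Fund Levy: 0.6% × $810.00 = $4.86
Total withheld: $21.62 + $64.80 + $4.86 = $91.28
Net pay: $810.00 − $91.28 = $718.72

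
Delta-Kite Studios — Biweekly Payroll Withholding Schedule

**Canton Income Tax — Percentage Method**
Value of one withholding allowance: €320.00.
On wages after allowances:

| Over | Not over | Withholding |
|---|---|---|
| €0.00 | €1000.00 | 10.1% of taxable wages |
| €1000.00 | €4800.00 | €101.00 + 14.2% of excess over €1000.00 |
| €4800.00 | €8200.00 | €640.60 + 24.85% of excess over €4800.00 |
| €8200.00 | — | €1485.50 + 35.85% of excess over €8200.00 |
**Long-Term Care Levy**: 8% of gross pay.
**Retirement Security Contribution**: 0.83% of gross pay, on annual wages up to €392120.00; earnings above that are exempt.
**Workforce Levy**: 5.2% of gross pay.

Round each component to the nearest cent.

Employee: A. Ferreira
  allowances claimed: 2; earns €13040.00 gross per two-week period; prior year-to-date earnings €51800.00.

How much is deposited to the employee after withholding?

€8219.29

Canton Income Tax: taxable = €13040.00 − 2×€320.00 = €12400.00
  €1485.50 + 35.85% × (€12400.00 − €8200.00) = €1485.50 + 35.85% × €4200.00 = €2991.20
Long-Term Care Levy: 8% × €13040.00 = €1043.20
Retirement Security Contribution: 0.83% × €13040.00 = €108.23
Workforce Levy: 5.2% × €13040.00 = €678.08
Total withheld: €2991.20 + €1043.20 + €108.23 + €678.08 = €4820.71
Net pay: €13040.00 − €4820.71 = €8219.29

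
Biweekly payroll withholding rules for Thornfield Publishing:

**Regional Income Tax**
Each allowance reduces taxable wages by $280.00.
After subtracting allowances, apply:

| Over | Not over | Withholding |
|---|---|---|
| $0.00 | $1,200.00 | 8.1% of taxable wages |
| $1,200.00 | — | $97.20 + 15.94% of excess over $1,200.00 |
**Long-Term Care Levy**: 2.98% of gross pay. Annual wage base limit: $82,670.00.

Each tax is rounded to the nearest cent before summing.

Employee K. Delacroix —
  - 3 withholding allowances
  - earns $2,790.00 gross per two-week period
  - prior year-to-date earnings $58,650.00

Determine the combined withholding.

$299.89

Regional Income Tax: taxable = $2,790.00 − 3×$280.00 = $1,950.00
  $97.20 + 15.94% × ($1,950.00 − $1,200.00) = $97.20 + 15.94% × $750.00 = $216.75
Long-Term Care Levy: 2.98% × $2,790.00 = $83.14
Total: $216.75 + $83.14 = $299.89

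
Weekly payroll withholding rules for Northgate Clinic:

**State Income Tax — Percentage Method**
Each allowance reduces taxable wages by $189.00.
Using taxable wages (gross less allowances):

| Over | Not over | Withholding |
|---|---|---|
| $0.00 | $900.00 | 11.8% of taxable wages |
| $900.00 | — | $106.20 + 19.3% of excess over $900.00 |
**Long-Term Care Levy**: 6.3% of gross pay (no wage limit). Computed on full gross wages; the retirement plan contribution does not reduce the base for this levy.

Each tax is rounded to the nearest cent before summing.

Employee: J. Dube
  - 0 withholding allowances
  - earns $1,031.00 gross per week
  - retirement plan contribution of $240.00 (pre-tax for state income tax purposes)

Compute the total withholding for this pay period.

$158.29

State Income Tax: taxable = $1,031.00 − $240.00 = $791.00
  11.8% × $791.00 = $93.34
Long-Term Care Levy: 6.3% × $1,031.00 = $64.95
Total: $93.34 + $64.95 = $158.29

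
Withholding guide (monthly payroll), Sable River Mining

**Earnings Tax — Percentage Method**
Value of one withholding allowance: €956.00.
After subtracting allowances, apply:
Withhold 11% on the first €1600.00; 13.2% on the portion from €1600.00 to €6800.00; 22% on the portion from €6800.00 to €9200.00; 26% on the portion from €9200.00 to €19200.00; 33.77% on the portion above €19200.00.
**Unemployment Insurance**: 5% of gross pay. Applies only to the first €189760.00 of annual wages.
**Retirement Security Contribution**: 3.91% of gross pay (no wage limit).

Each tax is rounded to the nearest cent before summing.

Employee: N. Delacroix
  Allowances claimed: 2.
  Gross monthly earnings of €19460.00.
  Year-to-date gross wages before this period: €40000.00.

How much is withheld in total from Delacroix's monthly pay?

Earnings Tax: taxable = €19460.00 − 2×€956.00 = €17548.00
  €1390.40 + 26% × (€17548.00 − €9200.00) = €1390.40 + 26% × €8348.00 = €3560.88
Unemployment Insurance: 5% × €19460.00 = €973.00
Retirement Security Contribution: 3.91% × €19460.00 = €760.89
Total: €3560.88 + €973.00 + €760.89 = €5294.77

€5294.77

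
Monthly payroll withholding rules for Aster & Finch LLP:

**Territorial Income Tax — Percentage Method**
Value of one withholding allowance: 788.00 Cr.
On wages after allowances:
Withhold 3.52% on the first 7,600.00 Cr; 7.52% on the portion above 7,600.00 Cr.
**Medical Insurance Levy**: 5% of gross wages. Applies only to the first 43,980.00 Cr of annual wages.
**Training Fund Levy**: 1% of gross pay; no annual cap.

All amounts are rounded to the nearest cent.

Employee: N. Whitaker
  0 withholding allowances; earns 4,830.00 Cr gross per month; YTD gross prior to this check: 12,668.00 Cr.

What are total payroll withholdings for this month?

Territorial Income Tax: taxable = 4,830.00 Cr
  3.52% × 4,830.00 Cr = 170.02 Cr
Medical Insurance Levy: 5% × 4,830.00 Cr = 241.50 Cr
Training Fund Levy: 1% × 4,830.00 Cr = 48.30 Cr
Total: 170.02 Cr + 241.50 Cr + 48.30 Cr = 459.82 Cr

459.82 Cr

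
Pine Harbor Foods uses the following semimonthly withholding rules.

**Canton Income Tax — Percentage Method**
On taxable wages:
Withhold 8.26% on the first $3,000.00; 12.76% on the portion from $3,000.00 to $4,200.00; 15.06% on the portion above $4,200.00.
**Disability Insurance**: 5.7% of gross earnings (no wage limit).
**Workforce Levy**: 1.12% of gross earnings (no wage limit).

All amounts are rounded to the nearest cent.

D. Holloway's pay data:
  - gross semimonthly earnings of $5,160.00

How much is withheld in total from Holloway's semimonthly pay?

$897.41

Canton Income Tax: taxable = $5,160.00
  $400.92 + 15.06% × ($5,160.00 − $4,200.00) = $400.92 + 15.06% × $960.00 = $545.50
Disability Insurance: 5.7% × $5,160.00 = $294.12
Workforce Levy: 1.12% × $5,160.00 = $57.79
Total: $545.50 + $294.12 + $57.79 = $897.41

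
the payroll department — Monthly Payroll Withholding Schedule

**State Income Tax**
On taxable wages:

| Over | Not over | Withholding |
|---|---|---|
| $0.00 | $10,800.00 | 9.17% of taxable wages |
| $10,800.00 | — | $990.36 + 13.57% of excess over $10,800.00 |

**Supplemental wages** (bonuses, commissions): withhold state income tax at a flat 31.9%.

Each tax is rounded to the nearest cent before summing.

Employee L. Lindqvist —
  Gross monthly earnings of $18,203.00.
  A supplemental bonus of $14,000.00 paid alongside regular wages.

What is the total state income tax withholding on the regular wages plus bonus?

$6,460.95

State Income Tax: taxable = $18,203.00
  $990.36 + 13.57% × ($18,203.00 − $10,800.00) = $990.36 + 13.57% × $7,403.00 = $1,994.95
Supplemental (31.9% flat on bonus): 31.9% × $14,000.00 = $4,466.00
Total state income tax: $1,994.95 + $4,466.00 = $6,460.95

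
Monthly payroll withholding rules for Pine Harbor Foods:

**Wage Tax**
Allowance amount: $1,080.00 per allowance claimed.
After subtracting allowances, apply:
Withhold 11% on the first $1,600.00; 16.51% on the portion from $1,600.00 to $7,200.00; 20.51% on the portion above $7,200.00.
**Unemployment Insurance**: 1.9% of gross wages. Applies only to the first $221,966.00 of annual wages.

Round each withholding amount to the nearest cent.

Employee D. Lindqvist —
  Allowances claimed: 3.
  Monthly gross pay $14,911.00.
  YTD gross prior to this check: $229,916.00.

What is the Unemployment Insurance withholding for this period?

$0.00

Unemployment Insurance: YTD $229,916.00 ≥ cap $221,966.00 → $0.00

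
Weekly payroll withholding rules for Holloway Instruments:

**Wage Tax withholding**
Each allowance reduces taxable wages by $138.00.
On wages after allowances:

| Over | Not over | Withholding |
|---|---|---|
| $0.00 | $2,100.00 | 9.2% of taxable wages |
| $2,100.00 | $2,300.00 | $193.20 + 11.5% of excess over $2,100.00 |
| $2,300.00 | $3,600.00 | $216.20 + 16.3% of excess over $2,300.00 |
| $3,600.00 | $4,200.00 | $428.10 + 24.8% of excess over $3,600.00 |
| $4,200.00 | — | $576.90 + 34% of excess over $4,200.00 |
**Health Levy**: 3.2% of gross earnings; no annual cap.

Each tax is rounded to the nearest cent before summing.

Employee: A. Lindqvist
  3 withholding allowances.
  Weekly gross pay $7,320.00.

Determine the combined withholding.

$1,731.18

Wage Tax: taxable = $7,320.00 − 3×$138.00 = $6,906.00
  $576.90 + 34% × ($6,906.00 − $4,200.00) = $576.90 + 34% × $2,706.00 = $1,496.94
Health Levy: 3.2% × $7,320.00 = $234.24
Total: $1,496.94 + $234.24 = $1,731.18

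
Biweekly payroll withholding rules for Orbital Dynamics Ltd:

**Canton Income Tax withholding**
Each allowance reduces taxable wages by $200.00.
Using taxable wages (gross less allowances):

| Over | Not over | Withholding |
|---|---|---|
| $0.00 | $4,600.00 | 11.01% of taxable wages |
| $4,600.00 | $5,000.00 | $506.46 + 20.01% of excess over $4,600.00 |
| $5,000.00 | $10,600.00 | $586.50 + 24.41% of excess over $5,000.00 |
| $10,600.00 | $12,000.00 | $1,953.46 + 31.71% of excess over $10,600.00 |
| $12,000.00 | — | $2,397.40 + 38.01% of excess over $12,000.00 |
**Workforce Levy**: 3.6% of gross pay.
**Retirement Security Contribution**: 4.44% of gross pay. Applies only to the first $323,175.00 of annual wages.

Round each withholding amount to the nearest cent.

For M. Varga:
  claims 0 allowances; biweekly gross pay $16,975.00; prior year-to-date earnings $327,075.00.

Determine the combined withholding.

$4,899.50

Canton Income Tax: taxable = $16,975.00
  $2,397.40 + 38.01% × ($16,975.00 − $12,000.00) = $2,397.40 + 38.01% × $4,975.00 = $4,288.40
Workforce Levy: 3.6% × $16,975.00 = $611.10
Retirement Security Contribution: YTD $327,075.00 ≥ cap $323,175.00 → $0.00
Total: $4,288.40 + $611.10 + $0.00 = $4,899.50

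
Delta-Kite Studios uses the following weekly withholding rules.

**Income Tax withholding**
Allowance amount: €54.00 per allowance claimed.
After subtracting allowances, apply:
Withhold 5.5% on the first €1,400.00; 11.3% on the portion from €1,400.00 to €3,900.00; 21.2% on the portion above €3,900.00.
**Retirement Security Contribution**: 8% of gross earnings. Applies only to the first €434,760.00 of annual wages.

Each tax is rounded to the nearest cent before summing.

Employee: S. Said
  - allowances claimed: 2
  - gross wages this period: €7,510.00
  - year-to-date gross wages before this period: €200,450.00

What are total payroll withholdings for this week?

€1,702.72

Income Tax: taxable = €7,510.00 − 2×€54.00 = €7,402.00
  €359.50 + 21.2% × (€7,402.00 − €3,900.00) = €359.50 + 21.2% × €3,502.00 = €1,101.92
Retirement Security Contribution: 8% × €7,510.00 = €600.80
Total: €1,101.92 + €600.80 = €1,702.72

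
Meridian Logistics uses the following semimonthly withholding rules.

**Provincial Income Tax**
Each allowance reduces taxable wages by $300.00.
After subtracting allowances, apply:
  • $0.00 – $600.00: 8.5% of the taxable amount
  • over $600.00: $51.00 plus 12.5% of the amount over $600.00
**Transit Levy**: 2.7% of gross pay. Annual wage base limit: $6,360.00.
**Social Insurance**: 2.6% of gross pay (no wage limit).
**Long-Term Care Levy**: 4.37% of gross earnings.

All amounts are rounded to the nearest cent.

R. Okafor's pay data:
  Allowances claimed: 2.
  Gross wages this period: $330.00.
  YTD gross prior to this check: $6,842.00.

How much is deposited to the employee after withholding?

$307.00

Provincial Income Tax: taxable = $330.00 − 2×$300.00 = $-270.00
  Taxable ≤ 0 → $0.00
Transit Levy: YTD $6,842.00 ≥ cap $6,360.00 → $0.00
Social Insurance: 2.6% × $330.00 = $8.58
Long-Term Care Levy: 4.37% × $330.00 = $14.42
Total withheld: $0.00 + $0.00 + $8.58 + $14.42 = $23.00
Net pay: $330.00 − $23.00 = $307.00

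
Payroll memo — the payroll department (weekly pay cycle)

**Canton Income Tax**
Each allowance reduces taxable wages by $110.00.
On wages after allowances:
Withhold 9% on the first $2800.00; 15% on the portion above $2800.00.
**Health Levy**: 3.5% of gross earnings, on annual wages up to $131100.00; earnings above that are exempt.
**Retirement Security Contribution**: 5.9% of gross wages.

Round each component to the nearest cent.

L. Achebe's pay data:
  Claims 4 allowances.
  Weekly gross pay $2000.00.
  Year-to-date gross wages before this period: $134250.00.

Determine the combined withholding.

$258.40

Canton Income Tax: taxable = $2000.00 − 4×$110.00 = $1560.00
  9% × $1560.00 = $140.40
Health Levy: YTD $134250.00 ≥ cap $131100.00 → $0.00
Retirement Security Contribution: 5.9% × $2000.00 = $118.00
Total: $140.40 + $0.00 + $118.00 = $258.40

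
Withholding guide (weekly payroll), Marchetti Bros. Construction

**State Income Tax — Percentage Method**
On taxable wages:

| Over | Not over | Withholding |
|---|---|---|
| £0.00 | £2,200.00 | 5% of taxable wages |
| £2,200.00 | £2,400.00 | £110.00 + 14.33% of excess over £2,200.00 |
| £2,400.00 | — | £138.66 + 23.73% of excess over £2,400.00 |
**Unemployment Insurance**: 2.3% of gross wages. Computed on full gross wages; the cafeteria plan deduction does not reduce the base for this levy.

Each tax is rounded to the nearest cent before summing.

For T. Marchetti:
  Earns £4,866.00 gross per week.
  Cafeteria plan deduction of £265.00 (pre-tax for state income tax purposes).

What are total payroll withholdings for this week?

£772.88

State Income Tax: taxable = £4,866.00 − £265.00 = £4,601.00
  £138.66 + 23.73% × (£4,601.00 − £2,400.00) = £138.66 + 23.73% × £2,201.00 = £660.96
Unemployment Insurance: 2.3% × £4,866.00 = £111.92
Total: £660.96 + £111.92 = £772.88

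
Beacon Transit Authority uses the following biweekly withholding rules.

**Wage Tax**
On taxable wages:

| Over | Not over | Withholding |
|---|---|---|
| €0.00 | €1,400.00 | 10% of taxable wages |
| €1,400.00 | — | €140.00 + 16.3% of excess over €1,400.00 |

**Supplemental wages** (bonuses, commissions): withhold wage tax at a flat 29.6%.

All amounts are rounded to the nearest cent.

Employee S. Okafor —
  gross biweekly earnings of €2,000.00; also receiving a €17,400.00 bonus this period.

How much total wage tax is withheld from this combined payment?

€5,388.20

Wage Tax: taxable = €2,000.00
  €140.00 + 16.3% × (€2,000.00 − €1,400.00) = €140.00 + 16.3% × €600.00 = €237.80
Supplemental (29.6% flat on bonus): 29.6% × €17,400.00 = €5,150.40
Total wage tax: €237.80 + €5,150.40 = €5,388.20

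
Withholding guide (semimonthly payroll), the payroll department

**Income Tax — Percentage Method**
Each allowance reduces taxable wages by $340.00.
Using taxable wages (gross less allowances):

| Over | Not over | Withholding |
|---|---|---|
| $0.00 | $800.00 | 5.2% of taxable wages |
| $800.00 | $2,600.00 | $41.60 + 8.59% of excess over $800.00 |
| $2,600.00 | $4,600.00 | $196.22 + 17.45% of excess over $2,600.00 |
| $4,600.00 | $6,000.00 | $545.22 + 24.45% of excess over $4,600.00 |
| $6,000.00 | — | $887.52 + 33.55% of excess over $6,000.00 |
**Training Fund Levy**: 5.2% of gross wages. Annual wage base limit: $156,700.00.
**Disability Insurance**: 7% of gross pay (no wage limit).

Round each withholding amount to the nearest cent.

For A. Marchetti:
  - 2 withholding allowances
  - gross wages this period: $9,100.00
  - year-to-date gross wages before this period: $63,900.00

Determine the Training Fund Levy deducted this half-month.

Training Fund Levy: 5.2% × $9,100.00 = $473.20

$473.20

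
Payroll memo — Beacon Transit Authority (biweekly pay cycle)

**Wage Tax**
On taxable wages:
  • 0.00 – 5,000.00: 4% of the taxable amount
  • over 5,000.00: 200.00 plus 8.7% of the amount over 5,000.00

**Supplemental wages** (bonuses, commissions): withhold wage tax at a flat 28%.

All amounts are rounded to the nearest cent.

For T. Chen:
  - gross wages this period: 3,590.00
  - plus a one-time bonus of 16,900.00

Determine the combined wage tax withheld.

Wage Tax: taxable = 3,590.00
  4% × 3,590.00 = 143.60
Supplemental (28% flat on bonus): 28% × 16,900.00 = 4,732.00
Total wage tax: 143.60 + 4,732.00 = 4,875.60

4,875.60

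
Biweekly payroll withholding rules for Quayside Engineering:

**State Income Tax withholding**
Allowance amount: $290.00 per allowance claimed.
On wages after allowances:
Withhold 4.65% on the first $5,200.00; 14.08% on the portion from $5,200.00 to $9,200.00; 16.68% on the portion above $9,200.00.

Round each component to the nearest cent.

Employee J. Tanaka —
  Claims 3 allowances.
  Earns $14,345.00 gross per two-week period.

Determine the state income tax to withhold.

$1,518.07

State Income Tax: taxable = $14,345.00 − 3×$290.00 = $13,475.00
  $805.00 + 16.68% × ($13,475.00 − $9,200.00) = $805.00 + 16.68% × $4,275.00 = $1,518.07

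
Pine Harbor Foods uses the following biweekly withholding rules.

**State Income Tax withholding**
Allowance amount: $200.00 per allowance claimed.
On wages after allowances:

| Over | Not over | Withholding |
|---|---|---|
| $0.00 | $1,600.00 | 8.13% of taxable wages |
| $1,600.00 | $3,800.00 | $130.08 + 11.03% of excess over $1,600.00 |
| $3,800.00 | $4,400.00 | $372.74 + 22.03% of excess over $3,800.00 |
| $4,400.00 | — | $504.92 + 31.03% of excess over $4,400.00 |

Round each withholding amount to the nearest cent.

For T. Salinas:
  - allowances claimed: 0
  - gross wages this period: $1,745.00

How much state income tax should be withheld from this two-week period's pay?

$146.07

State Income Tax: taxable = $1,745.00
  $130.08 + 11.03% × ($1,745.00 − $1,600.00) = $130.08 + 11.03% × $145.00 = $146.07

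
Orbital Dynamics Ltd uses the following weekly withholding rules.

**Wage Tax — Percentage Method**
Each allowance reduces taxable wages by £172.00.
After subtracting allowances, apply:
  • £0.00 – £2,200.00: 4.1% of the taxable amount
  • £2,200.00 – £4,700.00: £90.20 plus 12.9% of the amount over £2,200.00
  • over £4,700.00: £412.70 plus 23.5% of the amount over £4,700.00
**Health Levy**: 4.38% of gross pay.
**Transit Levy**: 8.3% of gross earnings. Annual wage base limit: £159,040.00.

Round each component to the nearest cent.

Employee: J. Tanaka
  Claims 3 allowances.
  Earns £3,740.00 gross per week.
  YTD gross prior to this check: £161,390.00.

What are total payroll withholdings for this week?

£386.11

Wage Tax: taxable = £3,740.00 − 3×£172.00 = £3,224.00
  £90.20 + 12.9% × (£3,224.00 − £2,200.00) = £90.20 + 12.9% × £1,024.00 = £222.30
Health Levy: 4.38% × £3,740.00 = £163.81
Transit Levy: YTD £161,390.00 ≥ cap £159,040.00 → £0.00
Total: £222.30 + £163.81 + £0.00 = £386.11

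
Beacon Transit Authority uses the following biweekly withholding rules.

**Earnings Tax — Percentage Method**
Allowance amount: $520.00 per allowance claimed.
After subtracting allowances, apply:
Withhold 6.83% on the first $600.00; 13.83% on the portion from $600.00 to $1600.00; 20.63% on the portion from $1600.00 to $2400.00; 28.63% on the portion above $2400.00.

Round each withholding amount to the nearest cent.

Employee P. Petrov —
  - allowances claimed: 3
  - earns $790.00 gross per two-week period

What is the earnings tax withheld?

$0.00

Earnings Tax: taxable = $790.00 − 3×$520.00 = $-770.00
  Taxable ≤ 0 → $0.00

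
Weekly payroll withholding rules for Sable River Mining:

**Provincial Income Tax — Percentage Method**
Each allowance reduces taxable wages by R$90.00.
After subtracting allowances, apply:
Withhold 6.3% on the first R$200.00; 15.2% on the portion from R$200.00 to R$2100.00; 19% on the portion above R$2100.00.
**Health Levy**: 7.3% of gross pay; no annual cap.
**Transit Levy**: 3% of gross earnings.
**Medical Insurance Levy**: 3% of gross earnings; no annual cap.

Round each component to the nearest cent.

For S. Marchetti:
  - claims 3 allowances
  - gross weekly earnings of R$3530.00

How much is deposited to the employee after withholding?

R$2538.71

Provincial Income Tax: taxable = R$3530.00 − 3×R$90.00 = R$3260.00
  R$301.40 + 19% × (R$3260.00 − R$2100.00) = R$301.40 + 19% × R$1160.00 = R$521.80
Health Levy: 7.3% × R$3530.00 = R$257.69
Transit Levy: 3% × R$3530.00 = R$105.90
Medical Insurance Levy: 3% × R$3530.00 = R$105.90
Total withheld: R$521.80 + R$257.69 + R$105.90 + R$105.90 = R$991.29
Net pay: R$3530.00 − R$991.29 = R$2538.71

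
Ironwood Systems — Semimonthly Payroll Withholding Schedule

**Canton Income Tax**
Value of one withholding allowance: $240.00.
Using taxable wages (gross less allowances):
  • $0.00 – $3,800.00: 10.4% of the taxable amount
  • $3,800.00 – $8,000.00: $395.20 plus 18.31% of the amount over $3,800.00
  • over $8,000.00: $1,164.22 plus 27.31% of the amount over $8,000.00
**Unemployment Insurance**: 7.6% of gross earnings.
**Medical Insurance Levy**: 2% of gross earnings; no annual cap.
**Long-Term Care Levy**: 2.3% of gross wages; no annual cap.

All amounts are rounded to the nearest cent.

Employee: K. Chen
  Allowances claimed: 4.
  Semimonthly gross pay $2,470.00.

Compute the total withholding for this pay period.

$450.97

Canton Income Tax: taxable = $2,470.00 − 4×$240.00 = $1,510.00
  10.4% × $1,510.00 = $157.04
Unemployment Insurance: 7.6% × $2,470.00 = $187.72
Medical Insurance Levy: 2% × $2,470.00 = $49.40
Long-Term Care Levy: 2.3% × $2,470.00 = $56.81
Total: $157.04 + $187.72 + $49.40 + $56.81 = $450.97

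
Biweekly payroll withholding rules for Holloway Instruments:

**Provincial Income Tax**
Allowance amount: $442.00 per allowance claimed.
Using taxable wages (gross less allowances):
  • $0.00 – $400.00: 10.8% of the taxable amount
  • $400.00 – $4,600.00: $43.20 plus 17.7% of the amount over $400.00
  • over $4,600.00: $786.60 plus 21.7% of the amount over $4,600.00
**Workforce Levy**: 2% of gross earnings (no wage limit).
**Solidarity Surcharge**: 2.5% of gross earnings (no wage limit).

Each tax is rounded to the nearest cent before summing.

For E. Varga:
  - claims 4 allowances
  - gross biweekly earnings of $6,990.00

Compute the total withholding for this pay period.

$1,236.12

Provincial Income Tax: taxable = $6,990.00 − 4×$442.00 = $5,222.00
  $786.60 + 21.7% × ($5,222.00 − $4,600.00) = $786.60 + 21.7% × $622.00 = $921.57
Workforce Levy: 2% × $6,990.00 = $139.80
Solidarity Surcharge: 2.5% × $6,990.00 = $174.75
Total: $921.57 + $139.80 + $174.75 = $1,236.12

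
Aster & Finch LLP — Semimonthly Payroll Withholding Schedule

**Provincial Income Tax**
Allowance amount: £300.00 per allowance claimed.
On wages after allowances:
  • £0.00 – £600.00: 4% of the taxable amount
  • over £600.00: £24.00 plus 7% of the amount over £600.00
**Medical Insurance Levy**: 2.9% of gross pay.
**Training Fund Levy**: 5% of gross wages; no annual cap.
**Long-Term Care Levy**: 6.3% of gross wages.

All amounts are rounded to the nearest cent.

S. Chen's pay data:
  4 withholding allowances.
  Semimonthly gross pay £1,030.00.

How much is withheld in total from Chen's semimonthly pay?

Provincial Income Tax: taxable = £1,030.00 − 4×£300.00 = £-170.00
  Taxable ≤ 0 → £0.00
Medical Insurance Levy: 2.9% × £1,030.00 = £29.87
Training Fund Levy: 5% × £1,030.00 = £51.50
Long-Term Care Levy: 6.3% × £1,030.00 = £64.89
Total: £0.00 + £29.87 + £51.50 + £64.89 = £146.26

£146.26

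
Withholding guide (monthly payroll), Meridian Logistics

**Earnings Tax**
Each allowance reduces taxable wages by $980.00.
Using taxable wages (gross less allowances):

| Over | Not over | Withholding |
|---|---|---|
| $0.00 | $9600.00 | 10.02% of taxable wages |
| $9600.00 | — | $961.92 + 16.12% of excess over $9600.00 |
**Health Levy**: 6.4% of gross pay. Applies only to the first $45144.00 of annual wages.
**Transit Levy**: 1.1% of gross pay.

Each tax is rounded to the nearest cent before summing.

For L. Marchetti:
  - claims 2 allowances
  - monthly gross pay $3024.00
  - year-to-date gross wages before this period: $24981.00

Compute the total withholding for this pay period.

$333.41

Earnings Tax: taxable = $3024.00 − 2×$980.00 = $1064.00
  10.02% × $1064.00 = $106.61
Health Levy: 6.4% × $3024.00 = $193.54
Transit Levy: 1.1% × $3024.00 = $33.26
Total: $106.61 + $193.54 + $33.26 = $333.41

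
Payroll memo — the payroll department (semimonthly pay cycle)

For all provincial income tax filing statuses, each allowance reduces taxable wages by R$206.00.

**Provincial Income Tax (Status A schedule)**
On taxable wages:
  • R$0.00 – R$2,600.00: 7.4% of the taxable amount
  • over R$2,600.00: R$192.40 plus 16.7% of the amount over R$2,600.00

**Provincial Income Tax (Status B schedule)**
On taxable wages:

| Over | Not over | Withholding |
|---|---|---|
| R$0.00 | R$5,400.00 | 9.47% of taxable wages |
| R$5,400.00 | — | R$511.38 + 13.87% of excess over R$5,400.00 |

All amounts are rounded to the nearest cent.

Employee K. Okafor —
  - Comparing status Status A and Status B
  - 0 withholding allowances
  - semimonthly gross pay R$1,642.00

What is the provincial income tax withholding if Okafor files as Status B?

R$155.50

Provincial Income Tax (Status B): taxable = R$1,642.00
  9.47% × R$1,642.00 = R$155.50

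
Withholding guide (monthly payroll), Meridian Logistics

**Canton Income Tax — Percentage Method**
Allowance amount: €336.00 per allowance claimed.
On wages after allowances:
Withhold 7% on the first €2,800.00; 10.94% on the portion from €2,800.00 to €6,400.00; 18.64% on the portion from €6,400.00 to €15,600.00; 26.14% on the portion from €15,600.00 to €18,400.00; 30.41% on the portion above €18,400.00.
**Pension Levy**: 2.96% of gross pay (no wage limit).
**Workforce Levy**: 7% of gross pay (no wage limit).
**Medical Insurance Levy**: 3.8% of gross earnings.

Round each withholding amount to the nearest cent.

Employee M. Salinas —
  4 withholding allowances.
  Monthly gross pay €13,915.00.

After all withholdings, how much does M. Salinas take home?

€10,260.19

Canton Income Tax: taxable = €13,915.00 − 4×€336.00 = €12,571.00
  €589.84 + 18.64% × (€12,571.00 − €6,400.00) = €589.84 + 18.64% × €6,171.00 = €1,740.11
Pension Levy: 2.96% × €13,915.00 = €411.88
Workforce Levy: 7% × €13,915.00 = €974.05
Medical Insurance Levy: 3.8% × €13,915.00 = €528.77
Total withheld: €1,740.11 + €411.88 + €974.05 + €528.77 = €3,654.81
Net pay: €13,915.00 − €3,654.81 = €10,260.19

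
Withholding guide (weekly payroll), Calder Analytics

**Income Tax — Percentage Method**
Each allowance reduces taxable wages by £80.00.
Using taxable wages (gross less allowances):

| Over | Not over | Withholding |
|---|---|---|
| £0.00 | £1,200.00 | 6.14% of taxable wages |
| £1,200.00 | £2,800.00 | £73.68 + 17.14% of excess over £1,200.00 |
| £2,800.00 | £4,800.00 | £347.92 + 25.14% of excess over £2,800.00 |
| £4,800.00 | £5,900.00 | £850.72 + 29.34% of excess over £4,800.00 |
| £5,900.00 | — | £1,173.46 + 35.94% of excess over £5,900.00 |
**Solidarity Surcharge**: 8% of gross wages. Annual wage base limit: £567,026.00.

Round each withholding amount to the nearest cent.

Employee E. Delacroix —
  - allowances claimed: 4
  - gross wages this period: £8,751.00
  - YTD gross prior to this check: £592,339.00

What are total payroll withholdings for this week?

Income Tax: taxable = £8,751.00 − 4×£80.00 = £8,431.00
  £1,173.46 + 35.94% × (£8,431.00 − £5,900.00) = £1,173.46 + 35.94% × £2,531.00 = £2,083.10
Solidarity Surcharge: YTD £592,339.00 ≥ cap £567,026.00 → £0.00
Total: £2,083.10 + £0.00 = £2,083.10

£2,083.10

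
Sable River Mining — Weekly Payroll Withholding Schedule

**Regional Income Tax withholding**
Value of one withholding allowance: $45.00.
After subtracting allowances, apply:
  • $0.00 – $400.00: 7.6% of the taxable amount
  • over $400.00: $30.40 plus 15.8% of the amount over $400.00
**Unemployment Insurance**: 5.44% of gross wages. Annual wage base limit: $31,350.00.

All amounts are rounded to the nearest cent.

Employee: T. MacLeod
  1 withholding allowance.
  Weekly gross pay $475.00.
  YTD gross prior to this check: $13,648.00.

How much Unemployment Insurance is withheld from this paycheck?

$25.84

Unemployment Insurance: 5.44% × $475.00 = $25.84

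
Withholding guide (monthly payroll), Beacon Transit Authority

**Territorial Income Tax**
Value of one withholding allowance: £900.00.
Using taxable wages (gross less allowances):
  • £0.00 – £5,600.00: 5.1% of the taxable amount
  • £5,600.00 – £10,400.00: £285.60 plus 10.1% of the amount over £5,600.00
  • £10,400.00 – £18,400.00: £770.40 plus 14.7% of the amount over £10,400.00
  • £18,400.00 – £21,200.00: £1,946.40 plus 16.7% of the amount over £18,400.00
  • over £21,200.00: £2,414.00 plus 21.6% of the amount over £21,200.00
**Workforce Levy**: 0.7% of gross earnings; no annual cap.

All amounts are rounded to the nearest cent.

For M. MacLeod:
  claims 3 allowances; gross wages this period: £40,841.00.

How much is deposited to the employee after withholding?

£34,481.85

Territorial Income Tax: taxable = £40,841.00 − 3×£900.00 = £38,141.00
  £2,414.00 + 21.6% × (£38,141.00 − £21,200.00) = £2,414.00 + 21.6% × £16,941.00 = £6,073.26
Workforce Levy: 0.7% × £40,841.00 = £285.89
Total withheld: £6,073.26 + £285.89 = £6,359.15
Net pay: £40,841.00 − £6,359.15 = £34,481.85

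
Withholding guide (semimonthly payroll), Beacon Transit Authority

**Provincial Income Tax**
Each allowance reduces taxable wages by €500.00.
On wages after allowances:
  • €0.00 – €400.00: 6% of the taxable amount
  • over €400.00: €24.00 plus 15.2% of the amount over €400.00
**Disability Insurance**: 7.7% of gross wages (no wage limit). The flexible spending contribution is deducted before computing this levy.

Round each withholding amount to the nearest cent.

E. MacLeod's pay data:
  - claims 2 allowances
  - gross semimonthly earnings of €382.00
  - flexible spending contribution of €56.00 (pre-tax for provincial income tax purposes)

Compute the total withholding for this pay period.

Provincial Income Tax: taxable = €382.00 − €56.00 − 2×€500.00 = €-674.00
  Taxable ≤ 0 → €0.00
Disability Insurance: 7.7% × €326.00 = €25.10
Total: €0.00 + €25.10 = €25.10

€25.10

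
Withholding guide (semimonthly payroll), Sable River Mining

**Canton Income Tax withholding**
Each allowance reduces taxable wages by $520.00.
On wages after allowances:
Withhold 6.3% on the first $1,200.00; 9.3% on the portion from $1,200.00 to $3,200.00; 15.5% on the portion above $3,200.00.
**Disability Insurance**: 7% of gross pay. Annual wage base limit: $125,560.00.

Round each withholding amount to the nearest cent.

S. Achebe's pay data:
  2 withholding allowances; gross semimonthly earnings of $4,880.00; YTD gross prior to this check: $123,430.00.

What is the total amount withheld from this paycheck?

Canton Income Tax: taxable = $4,880.00 − 2×$520.00 = $3,840.00
  $261.60 + 15.5% × ($3,840.00 − $3,200.00) = $261.60 + 15.5% × $640.00 = $360.80
Disability Insurance: cap $125,560.00 − YTD $123,430.00 = $2,130.00 subject; 7% × $2,130.00 = $149.10
Total: $360.80 + $149.10 = $509.90

$509.90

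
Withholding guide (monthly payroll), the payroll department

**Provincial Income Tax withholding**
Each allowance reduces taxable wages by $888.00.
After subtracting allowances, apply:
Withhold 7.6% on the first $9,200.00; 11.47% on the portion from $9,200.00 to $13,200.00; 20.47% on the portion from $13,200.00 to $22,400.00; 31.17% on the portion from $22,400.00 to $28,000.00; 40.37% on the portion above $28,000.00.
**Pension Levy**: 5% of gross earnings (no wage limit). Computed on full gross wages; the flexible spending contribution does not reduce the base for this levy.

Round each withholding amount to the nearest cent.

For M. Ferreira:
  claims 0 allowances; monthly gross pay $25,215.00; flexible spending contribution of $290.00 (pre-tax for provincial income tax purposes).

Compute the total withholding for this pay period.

$5,089.03

Provincial Income Tax: taxable = $25,215.00 − $290.00 = $24,925.00
  $3,041.24 + 31.17% × ($24,925.00 − $22,400.00) = $3,041.24 + 31.17% × $2,525.00 = $3,828.28
Pension Levy: 5% × $25,215.00 = $1,260.75
Total: $3,828.28 + $1,260.75 = $5,089.03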